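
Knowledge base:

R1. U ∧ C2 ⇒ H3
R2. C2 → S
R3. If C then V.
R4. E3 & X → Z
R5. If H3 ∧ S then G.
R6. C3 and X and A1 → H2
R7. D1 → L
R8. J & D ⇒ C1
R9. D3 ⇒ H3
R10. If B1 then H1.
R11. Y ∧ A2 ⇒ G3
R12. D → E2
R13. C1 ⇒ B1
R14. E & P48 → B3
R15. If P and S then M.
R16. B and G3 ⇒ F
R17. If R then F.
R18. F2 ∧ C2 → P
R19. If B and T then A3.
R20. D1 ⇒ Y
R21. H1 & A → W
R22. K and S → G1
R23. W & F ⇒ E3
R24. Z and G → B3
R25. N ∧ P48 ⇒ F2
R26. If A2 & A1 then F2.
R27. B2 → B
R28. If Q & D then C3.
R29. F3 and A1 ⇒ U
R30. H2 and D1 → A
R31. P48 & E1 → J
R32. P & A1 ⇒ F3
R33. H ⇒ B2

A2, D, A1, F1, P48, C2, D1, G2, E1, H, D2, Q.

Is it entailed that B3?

Forward chaining from the given facts derives: S, L, E2, Y, F2, C3, J, B2, C1, G3, B1, P, B, F3, H1, M, F, U, H3, G.
Rules concluding B3: R14 needs E; R24 needs Z — none of these are established.

No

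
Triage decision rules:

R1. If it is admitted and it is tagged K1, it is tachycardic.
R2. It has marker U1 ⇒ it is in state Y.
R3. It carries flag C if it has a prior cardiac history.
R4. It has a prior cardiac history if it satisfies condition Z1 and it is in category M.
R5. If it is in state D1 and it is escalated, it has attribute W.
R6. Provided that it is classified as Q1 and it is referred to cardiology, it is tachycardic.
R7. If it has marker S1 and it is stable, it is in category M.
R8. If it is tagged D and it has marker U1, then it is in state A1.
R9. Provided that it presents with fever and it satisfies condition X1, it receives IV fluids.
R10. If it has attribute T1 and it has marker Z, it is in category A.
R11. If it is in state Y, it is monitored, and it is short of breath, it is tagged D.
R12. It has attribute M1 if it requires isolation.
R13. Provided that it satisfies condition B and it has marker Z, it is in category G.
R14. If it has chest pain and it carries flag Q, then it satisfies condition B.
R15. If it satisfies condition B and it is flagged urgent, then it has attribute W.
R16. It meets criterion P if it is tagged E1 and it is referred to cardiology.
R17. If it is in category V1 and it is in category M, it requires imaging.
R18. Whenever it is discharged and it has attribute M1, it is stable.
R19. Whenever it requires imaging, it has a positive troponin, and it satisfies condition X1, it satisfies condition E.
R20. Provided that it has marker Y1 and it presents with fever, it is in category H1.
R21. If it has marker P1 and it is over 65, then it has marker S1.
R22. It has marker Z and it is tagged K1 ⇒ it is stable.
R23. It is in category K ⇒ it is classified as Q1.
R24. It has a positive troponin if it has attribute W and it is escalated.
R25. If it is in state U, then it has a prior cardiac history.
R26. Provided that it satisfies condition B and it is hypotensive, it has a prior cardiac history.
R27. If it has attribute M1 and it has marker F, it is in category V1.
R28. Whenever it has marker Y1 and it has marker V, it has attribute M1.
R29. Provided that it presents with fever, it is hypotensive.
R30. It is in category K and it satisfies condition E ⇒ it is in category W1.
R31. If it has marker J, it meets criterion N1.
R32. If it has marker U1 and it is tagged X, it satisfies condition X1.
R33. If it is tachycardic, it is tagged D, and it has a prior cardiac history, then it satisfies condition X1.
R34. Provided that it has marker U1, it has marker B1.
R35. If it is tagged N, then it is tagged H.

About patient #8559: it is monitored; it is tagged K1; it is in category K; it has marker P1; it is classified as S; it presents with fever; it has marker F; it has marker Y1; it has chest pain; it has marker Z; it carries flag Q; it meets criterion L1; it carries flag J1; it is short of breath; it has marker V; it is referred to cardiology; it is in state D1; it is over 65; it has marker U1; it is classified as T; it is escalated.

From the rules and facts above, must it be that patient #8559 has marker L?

Forward chaining from the given facts derives: is in state Y, has attribute W, is tagged D, satisfies condition B, is in category H1, has marker S1, is stable, is classified as Q1, has a positive troponin, has attribute M1, is hypotensive, has marker B1, is tachycardic, is in category M, is in state A1, is in category G, has a prior cardiac history, is in category V1, satisfies condition X1, carries flag C, receives IV fluids, requires imaging, satisfies condition E, is in category W1.
No rule has "it has marker L" as its conclusion, and it is not among the given facts.

No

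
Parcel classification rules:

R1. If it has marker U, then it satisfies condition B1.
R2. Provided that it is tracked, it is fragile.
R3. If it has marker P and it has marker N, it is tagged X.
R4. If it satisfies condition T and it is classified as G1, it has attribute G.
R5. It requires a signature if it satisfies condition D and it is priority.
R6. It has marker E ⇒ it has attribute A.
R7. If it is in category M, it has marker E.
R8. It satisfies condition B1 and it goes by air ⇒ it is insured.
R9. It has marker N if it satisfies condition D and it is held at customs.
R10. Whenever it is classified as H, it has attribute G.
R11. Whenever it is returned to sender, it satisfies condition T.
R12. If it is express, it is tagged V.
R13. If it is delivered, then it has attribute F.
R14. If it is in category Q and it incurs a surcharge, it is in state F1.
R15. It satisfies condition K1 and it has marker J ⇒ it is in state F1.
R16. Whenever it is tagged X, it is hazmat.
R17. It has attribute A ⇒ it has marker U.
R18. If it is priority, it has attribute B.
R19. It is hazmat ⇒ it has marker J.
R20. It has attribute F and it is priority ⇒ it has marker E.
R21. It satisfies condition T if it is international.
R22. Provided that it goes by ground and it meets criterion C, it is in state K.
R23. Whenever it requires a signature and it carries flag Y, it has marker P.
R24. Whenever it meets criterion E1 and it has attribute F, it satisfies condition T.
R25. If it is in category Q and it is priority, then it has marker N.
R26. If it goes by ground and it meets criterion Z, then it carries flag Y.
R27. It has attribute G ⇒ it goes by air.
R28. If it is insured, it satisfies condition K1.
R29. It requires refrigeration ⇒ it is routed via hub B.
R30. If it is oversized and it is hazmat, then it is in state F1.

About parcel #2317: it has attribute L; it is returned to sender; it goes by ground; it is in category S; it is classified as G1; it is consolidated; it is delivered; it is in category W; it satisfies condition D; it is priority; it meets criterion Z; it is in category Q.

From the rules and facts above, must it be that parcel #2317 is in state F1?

By R5 (it satisfies condition D, it is priority): it requires a signature.
By R11 (it is returned to sender): it satisfies condition T.
By R13 (it is delivered): it has attribute F.
By R20 (it has attribute F, it is priority): it has marker E.
By R25 (it is in category Q, it is priority): it has marker N.
By R26 (it goes by ground, it meets criterion Z): it carries flag Y.
By R4 (it satisfies condition T, it is classified as G1): it has attribute G.
By R6 (it has marker E): it has attribute A.
By R17 (it has attribute A): it has marker U.
By R23 (it requires a signature, it carries flag Y): it has marker P.
By R27 (it has attribute G): it goes by air.
By R1 (it has marker U): it satisfies condition B1.
By R3 (it has marker P, it has marker N): it is tagged X.
By R8 (it satisfies condition B1, it goes by air): it is insured.
By R16 (it is tagged X): it is hazmat.
By R19 (it is hazmat): it has marker J.
By R28 (it is insured): it satisfies condition K1.
By R15 (it satisfies condition K1, it has marker J): it is in state F1.

Yes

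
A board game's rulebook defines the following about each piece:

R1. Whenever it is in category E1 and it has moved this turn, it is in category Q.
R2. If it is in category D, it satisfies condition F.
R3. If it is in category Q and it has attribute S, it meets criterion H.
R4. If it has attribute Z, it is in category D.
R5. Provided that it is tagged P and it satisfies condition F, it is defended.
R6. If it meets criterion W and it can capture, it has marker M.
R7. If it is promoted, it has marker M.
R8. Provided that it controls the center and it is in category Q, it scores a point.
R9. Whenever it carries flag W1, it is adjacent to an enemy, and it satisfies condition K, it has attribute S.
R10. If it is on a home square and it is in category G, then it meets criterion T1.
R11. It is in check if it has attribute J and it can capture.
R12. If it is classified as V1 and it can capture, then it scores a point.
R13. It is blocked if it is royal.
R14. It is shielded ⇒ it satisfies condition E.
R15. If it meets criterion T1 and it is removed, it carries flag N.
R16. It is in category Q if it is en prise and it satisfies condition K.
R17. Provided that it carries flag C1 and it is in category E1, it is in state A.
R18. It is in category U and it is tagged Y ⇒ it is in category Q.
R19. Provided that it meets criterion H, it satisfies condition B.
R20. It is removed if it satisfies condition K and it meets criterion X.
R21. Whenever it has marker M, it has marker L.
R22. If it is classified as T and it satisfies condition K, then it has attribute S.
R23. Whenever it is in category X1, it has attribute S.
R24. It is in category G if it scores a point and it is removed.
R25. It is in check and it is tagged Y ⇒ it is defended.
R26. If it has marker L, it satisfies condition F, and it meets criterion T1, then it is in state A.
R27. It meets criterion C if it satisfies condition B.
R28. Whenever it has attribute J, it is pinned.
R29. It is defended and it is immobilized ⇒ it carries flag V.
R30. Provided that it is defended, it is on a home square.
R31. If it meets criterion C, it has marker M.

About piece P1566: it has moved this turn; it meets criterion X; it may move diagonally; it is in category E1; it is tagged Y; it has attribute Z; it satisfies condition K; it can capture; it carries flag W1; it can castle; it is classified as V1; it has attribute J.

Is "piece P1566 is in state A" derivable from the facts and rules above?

Forward chaining from the given facts derives: is in category Q, is in category D, is in check, scores a point, is removed, is in category G, is defended, is pinned, is on a home square, satisfies condition F, meets criterion T1, carries flag N.
Rules concluding "it is in state A": R17 needs "it carries flag C1"; R26 needs "it has marker L" — none of these are established.

No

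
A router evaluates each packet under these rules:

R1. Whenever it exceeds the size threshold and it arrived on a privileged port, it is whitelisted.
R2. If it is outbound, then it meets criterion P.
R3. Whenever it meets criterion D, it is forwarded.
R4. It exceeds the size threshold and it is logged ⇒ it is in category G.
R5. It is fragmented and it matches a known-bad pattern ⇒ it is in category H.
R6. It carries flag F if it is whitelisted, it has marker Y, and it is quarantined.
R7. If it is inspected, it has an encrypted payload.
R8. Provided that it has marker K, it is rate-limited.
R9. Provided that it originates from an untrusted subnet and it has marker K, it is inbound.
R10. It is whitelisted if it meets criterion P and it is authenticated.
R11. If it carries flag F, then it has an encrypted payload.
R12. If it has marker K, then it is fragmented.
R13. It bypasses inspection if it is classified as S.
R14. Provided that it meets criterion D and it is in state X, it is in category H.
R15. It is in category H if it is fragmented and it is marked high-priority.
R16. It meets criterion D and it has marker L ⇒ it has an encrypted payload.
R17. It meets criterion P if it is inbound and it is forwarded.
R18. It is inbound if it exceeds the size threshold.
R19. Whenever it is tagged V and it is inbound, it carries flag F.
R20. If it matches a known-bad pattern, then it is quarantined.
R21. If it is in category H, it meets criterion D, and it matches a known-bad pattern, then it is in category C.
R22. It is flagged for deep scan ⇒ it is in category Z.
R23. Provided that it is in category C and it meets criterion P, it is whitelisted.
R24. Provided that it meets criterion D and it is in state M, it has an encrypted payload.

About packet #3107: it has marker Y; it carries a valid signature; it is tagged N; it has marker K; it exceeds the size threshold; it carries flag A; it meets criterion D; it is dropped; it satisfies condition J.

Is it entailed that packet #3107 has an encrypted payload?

No

Forward chaining from the given facts derives: is forwarded, is rate-limited, is fragmented, is inbound, meets criterion P.
Rules concluding "it has an encrypted payload": R7 needs "it is inspected"; R11 needs "it carries flag F"; R16 needs "it has marker L"; R24 needs "it is in state M" — none of these are established.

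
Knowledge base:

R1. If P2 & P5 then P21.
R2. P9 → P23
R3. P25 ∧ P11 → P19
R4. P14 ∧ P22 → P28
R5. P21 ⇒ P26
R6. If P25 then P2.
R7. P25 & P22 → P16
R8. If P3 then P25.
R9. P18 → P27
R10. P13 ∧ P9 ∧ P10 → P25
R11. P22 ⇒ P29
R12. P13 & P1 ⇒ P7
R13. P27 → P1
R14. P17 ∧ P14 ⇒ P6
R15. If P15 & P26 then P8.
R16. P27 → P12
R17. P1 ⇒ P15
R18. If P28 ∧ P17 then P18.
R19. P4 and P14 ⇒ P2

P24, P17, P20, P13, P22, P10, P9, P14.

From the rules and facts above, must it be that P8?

Forward chaining from the given facts derives: P23, P28, P25, P29, P6, P18, P2, P16, P27, P1, P12, P15, P7.
The only rule concluding P8 is R15, which needs P26; that is never established.

No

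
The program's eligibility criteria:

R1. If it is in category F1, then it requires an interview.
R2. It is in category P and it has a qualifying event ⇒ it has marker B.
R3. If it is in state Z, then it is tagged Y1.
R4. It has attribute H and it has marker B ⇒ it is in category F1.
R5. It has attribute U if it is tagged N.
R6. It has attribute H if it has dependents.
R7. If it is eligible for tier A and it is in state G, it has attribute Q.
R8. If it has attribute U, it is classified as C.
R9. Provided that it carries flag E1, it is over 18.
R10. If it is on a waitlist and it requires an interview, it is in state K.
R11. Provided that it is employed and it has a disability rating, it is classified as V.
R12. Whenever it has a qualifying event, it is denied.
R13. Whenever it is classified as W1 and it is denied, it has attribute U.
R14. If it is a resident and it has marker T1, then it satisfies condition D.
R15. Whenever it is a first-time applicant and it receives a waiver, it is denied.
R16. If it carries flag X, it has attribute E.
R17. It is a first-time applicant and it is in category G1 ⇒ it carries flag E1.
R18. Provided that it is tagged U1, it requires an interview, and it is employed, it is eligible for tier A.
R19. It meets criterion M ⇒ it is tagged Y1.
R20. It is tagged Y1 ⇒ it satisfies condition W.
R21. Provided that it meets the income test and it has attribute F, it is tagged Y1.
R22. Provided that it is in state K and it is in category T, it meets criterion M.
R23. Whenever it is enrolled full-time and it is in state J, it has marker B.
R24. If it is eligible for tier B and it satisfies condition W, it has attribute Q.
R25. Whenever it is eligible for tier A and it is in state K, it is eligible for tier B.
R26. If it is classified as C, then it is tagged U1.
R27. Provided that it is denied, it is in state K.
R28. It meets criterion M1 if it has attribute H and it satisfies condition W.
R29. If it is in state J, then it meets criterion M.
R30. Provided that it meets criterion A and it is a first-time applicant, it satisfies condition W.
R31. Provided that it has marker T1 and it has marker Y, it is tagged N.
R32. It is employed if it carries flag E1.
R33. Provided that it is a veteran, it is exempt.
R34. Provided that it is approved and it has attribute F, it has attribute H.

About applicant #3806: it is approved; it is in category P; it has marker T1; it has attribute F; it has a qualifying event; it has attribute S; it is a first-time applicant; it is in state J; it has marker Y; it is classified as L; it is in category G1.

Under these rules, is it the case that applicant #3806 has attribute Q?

Yes

By R2 (it is in category P, it has a qualifying event): it has marker B.
By R12 (it has a qualifying event): it is denied.
By R17 (it is a first-time applicant, it is in category G1): it carries flag E1.
By R27 (it is denied): it is in state K.
By R29 (it is in state J): it meets criterion M.
By R31 (it has marker T1, it has marker Y): it is tagged N.
By R32 (it carries flag E1): it is employed.
By R34 (it is approved, it has attribute F): it has attribute H.
By R4 (it has attribute H, it has marker B): it is in category F1.
By R5 (it is tagged N): it has attribute U.
By R8 (it has attribute U): it is classified as C.
By R19 (it meets criterion M): it is tagged Y1.
By R20 (it is tagged Y1): it satisfies condition W.
By R26 (it is classified as C): it is tagged U1.
By R1 (it is in category F1): it requires an interview.
By R18 (it is tagged U1, it requires an interview, it is employed): it is eligible for tier A.
By R25 (it is eligible for tier A, it is in state K): it is eligible for tier B.
By R24 (it is eligible for tier B, it satisfies condition W): it has attribute Q.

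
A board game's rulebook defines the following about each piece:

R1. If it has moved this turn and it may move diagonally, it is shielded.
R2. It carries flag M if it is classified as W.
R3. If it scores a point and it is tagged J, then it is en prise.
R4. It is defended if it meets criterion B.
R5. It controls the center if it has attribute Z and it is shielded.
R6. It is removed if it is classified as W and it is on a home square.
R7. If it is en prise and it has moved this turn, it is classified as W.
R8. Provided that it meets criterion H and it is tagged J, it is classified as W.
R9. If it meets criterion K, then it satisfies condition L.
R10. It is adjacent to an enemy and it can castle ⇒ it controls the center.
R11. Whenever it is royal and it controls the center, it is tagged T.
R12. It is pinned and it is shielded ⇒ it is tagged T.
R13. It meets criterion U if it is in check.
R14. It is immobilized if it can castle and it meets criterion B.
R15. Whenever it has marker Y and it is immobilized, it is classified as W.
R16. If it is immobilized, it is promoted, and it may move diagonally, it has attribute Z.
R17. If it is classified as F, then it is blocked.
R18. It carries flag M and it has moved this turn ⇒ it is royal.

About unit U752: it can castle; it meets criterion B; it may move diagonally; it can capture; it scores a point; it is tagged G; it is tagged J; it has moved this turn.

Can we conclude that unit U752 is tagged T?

Forward chaining from the given facts derives: is shielded, is en prise, is defended, is classified as W, is immobilized, carries flag M, is royal.
Rules concluding "it is tagged T": R11 needs "it controls the center"; R12 needs "it is pinned" — none of these are established.

No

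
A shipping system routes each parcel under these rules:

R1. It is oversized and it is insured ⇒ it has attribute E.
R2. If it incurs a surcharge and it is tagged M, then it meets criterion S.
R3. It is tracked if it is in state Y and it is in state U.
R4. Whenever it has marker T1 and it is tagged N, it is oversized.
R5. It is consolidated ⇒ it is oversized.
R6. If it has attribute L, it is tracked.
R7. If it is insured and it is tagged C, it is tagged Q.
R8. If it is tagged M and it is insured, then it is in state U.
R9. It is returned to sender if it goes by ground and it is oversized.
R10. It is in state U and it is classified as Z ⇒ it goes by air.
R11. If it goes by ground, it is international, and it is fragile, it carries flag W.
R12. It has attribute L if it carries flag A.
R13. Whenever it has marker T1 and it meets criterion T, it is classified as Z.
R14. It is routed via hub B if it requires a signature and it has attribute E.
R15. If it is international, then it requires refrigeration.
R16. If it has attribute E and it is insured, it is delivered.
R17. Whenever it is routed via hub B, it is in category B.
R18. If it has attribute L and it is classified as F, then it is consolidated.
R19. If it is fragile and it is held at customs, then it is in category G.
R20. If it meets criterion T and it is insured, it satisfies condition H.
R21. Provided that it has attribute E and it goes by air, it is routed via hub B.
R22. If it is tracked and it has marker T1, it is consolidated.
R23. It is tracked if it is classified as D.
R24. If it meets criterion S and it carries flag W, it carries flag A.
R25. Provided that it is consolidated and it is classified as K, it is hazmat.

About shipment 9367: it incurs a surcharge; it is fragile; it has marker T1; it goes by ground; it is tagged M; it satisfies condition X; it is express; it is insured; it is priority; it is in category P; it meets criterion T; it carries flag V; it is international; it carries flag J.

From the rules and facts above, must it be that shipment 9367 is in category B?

Yes

By R2 (it incurs a surcharge, it is tagged M): it meets criterion S.
By R8 (it is tagged M, it is insured): it is in state U.
By R11 (it goes by ground, it is international, it is fragile): it carries flag W.
By R13 (it has marker T1, it meets criterion T): it is classified as Z.
By R24 (it meets criterion S, it carries flag W): it carries flag A.
By R10 (it is in state U, it is classified as Z): it goes by air.
By R12 (it carries flag A): it has attribute L.
By R6 (it has attribute L): it is tracked.
By R22 (it is tracked, it has marker T1): it is consolidated.
By R5 (it is consolidated): it is oversized.
By R1 (it is oversized, it is insured): it has attribute E.
By R21 (it has attribute E, it goes by air): it is routed via hub B.
By R17 (it is routed via hub B): it is in category B.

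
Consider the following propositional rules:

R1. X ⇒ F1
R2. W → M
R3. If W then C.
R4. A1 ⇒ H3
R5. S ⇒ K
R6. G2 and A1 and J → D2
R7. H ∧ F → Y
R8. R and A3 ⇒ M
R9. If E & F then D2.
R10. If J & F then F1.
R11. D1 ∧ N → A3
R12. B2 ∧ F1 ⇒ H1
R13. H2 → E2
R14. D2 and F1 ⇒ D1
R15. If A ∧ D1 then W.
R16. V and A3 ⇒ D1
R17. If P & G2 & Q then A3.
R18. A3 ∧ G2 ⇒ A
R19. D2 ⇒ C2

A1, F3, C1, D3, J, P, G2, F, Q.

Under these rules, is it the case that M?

Yes

D2  (by R6: G2, A1, J)
F1  (by R10: J, F)
D1  (by R14: D2, F1)
A3  (by R17: P, G2, Q)
A  (by R18: A3, G2)
W  (by R15: A, D1)
M  (by R2: W)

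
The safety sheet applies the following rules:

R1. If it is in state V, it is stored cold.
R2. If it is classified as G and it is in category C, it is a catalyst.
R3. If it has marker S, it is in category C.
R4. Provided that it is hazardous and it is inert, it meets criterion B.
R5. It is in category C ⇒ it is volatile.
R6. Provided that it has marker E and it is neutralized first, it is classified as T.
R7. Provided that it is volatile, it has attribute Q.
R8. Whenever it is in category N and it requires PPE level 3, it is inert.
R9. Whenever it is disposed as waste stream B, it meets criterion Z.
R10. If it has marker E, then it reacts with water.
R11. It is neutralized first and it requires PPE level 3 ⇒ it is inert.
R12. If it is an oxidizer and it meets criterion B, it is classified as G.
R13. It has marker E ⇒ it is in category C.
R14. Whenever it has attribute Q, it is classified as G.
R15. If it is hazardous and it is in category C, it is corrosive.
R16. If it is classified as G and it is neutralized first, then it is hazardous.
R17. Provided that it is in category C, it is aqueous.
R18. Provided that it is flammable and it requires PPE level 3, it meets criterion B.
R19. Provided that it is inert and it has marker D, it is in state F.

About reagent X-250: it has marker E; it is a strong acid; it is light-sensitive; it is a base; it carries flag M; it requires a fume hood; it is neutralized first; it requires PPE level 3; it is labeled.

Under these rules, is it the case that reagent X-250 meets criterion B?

By R11 (it is neutralized first, it requires PPE level 3): it is inert.
By R13 (it has marker E): it is in category C.
By R5 (it is in category C): it is volatile.
By R7 (it is volatile): it has attribute Q.
By R14 (it has attribute Q): it is classified as G.
By R16 (it is classified as G, it is neutralized first): it is hazardous.
By R4 (it is hazardous, it is inert): it meets criterion B.

Yes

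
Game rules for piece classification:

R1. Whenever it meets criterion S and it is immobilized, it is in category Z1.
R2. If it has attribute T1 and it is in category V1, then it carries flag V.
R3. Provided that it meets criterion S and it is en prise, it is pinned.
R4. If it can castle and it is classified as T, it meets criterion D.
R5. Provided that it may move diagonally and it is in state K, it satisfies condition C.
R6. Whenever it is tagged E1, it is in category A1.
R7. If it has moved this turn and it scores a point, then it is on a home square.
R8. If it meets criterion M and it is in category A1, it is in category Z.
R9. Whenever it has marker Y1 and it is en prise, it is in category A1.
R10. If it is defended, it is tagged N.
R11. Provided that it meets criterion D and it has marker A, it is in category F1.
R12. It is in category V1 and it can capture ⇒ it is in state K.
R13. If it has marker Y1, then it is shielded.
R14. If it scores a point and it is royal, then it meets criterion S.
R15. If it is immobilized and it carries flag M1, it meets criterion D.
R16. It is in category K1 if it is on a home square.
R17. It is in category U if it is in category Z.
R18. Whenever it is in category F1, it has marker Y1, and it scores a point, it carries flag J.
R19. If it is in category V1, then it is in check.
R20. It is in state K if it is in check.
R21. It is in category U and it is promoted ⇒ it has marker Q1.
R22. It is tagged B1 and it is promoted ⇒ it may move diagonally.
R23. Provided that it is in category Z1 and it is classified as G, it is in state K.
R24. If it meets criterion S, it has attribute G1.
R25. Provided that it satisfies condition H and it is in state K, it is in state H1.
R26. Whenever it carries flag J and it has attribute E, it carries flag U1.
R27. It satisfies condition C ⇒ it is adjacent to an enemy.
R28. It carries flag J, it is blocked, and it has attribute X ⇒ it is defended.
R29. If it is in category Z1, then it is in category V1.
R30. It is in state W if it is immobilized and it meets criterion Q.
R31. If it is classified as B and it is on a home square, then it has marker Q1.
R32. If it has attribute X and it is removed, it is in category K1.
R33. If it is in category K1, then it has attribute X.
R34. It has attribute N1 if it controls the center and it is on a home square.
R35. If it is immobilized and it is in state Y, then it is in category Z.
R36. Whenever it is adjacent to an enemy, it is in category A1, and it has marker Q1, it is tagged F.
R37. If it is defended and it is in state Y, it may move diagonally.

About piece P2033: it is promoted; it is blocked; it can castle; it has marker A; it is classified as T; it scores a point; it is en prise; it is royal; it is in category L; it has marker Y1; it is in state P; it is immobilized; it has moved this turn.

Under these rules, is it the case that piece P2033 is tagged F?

Forward chaining from the given facts derives: meets criterion D, is on a home square, is in category A1, is in category F1, is shielded, meets criterion S, is in category K1, carries flag J, has attribute G1, has attribute X, is in category Z1, is pinned, is defended, is in category V1, is tagged N, is in check, is in state K.
The only rule concluding "it is tagged F" is R36, which needs "it is adjacent to an enemy"; that is never established.

No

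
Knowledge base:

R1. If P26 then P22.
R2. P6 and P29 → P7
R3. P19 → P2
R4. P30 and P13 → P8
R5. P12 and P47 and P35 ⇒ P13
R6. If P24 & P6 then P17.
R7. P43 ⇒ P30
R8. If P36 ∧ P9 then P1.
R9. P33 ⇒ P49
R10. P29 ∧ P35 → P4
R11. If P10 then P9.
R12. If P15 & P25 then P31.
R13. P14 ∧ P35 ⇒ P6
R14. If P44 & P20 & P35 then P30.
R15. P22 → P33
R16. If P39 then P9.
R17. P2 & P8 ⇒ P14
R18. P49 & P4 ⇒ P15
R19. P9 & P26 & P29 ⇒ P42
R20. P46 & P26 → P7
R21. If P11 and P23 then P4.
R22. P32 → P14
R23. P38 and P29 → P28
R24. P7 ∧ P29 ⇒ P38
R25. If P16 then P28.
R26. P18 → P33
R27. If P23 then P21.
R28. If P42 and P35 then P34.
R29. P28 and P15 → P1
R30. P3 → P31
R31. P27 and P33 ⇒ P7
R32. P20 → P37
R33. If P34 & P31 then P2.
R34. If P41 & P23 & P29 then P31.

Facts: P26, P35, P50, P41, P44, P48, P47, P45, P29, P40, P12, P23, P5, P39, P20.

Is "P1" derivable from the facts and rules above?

P22  (by R1: P26)
P13  (by R5: P12, P47, P35)
P4  (by R10: P29, P35)
P30  (by R14: P44, P20, P35)
P33  (by R15: P22)
P9  (by R16: P39)
P42  (by R19: P9, P26, P29)
P34  (by R28: P42, P35)
P31  (by R34: P41, P23, P29)
P8  (by R4: P30, P13)
P49  (by R9: P33)
P15  (by R18: P49, P4)
P2  (by R33: P34, P31)
P14  (by R17: P2, P8)
P6  (by R13: P14, P35)
P7  (by R2: P6, P29)
P38  (by R24: P7, P29)
P28  (by R23: P38, P29)
P1  (by R29: P28, P15)

Yes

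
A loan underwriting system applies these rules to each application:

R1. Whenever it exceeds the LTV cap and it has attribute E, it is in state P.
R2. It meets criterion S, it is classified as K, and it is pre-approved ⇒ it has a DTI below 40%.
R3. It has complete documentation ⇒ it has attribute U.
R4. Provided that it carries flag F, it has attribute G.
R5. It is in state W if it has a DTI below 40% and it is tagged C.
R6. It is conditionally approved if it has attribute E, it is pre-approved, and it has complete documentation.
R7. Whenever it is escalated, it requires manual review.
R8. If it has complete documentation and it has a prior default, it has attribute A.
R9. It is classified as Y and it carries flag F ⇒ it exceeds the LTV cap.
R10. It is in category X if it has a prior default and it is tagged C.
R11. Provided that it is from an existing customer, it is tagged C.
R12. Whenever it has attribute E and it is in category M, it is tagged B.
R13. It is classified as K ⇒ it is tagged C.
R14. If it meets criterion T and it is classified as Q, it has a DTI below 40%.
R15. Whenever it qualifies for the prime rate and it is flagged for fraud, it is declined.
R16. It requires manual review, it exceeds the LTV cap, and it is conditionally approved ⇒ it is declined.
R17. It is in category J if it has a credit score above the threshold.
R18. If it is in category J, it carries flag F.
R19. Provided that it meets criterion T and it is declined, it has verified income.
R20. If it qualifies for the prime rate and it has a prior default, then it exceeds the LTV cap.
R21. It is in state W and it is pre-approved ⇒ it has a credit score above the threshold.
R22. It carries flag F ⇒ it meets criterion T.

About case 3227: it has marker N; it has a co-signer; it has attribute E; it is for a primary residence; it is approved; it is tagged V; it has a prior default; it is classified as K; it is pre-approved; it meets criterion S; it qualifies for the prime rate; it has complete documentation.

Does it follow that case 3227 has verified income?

Forward chaining from the given facts derives: has a DTI below 40%, has attribute U, is conditionally approved, has attribute A, is tagged C, exceeds the LTV cap, is in state P, is in state W, is in category X, has a credit score above the threshold, is in category J, carries flag F, meets criterion T, has attribute G.
The only rule concluding "it has verified income" is R19, which needs "it is declined"; that is never established.

No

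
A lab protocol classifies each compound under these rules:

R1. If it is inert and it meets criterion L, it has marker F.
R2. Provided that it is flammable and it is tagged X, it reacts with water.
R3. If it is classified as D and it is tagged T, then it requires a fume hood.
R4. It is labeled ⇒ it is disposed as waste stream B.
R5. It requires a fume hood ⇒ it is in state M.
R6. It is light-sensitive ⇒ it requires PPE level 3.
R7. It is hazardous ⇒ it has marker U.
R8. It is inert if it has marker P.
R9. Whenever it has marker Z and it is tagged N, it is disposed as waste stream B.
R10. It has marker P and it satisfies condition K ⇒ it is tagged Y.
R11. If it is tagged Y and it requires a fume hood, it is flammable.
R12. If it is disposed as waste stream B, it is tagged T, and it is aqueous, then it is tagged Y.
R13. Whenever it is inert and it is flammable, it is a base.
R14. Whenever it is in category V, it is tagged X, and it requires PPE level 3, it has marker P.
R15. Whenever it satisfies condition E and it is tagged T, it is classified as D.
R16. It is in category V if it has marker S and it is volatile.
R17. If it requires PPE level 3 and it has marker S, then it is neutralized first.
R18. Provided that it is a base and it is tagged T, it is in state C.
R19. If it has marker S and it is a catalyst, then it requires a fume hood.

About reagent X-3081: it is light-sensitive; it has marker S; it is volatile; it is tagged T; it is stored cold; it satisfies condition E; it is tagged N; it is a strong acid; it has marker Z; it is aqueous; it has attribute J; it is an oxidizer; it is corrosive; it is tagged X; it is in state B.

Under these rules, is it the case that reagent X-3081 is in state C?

Yes

By R6 (it is light-sensitive): it requires PPE level 3.
By R9 (it has marker Z, it is tagged N): it is disposed as waste stream B.
By R12 (it is disposed as waste stream B, it is tagged T, it is aqueous): it is tagged Y.
By R15 (it satisfies condition E, it is tagged T): it is classified as D.
By R16 (it has marker S, it is volatile): it is in category V.
By R3 (it is classified as D, it is tagged T): it requires a fume hood.
By R11 (it is tagged Y, it requires a fume hood): it is flammable.
By R14 (it is in category V, it is tagged X, it requires PPE level 3): it has marker P.
By R8 (it has marker P): it is inert.
By R13 (it is inert, it is flammable): it is a base.
By R18 (it is a base, it is tagged T): it is in state C.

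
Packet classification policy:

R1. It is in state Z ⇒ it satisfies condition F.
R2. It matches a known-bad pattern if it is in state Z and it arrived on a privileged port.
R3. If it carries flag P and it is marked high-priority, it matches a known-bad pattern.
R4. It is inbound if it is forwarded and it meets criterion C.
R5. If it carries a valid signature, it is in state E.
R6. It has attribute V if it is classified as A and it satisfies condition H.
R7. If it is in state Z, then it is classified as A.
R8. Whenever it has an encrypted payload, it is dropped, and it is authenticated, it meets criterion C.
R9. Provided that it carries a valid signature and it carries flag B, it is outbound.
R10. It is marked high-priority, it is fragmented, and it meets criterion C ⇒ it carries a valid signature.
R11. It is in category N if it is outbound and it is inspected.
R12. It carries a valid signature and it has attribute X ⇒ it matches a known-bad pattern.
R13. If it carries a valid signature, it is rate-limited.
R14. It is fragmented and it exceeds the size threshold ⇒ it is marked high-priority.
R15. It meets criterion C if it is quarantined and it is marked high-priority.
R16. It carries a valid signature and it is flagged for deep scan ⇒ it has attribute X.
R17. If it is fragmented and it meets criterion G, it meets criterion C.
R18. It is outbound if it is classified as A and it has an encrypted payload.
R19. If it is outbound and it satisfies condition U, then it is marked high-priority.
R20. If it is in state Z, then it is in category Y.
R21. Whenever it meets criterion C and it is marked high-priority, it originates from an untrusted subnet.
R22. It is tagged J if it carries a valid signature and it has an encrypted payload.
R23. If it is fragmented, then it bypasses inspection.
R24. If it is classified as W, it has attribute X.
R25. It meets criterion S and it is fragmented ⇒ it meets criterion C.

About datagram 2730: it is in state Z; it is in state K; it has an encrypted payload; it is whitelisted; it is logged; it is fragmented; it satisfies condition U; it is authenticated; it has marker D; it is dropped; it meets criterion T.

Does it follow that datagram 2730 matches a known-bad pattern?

No

Forward chaining from the given facts derives: satisfies condition F, is classified as A, meets criterion C, is outbound, is marked high-priority, is in category Y, originates from an untrusted subnet, bypasses inspection, carries a valid signature, is rate-limited, is tagged J, is in state E.
Rules concluding "it matches a known-bad pattern": R2 needs "it arrived on a privileged port"; R3 needs "it carries flag P"; R12 needs "it has attribute X" — none of these are established.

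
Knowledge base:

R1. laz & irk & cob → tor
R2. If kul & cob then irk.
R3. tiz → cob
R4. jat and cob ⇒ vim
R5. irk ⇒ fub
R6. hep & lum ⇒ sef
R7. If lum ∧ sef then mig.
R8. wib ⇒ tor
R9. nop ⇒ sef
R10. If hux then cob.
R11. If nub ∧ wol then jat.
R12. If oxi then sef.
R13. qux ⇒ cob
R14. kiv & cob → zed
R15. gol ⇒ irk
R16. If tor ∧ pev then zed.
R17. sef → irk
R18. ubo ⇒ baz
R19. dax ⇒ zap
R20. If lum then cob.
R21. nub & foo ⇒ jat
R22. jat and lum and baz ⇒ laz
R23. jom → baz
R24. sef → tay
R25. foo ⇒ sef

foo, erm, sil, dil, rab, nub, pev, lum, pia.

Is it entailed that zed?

No

Forward chaining from the given facts derives: cob, jat, sef, vim, mig, irk, tay, fub.
Rules concluding zed: R14 needs kiv; R16 needs tor — none of these are established.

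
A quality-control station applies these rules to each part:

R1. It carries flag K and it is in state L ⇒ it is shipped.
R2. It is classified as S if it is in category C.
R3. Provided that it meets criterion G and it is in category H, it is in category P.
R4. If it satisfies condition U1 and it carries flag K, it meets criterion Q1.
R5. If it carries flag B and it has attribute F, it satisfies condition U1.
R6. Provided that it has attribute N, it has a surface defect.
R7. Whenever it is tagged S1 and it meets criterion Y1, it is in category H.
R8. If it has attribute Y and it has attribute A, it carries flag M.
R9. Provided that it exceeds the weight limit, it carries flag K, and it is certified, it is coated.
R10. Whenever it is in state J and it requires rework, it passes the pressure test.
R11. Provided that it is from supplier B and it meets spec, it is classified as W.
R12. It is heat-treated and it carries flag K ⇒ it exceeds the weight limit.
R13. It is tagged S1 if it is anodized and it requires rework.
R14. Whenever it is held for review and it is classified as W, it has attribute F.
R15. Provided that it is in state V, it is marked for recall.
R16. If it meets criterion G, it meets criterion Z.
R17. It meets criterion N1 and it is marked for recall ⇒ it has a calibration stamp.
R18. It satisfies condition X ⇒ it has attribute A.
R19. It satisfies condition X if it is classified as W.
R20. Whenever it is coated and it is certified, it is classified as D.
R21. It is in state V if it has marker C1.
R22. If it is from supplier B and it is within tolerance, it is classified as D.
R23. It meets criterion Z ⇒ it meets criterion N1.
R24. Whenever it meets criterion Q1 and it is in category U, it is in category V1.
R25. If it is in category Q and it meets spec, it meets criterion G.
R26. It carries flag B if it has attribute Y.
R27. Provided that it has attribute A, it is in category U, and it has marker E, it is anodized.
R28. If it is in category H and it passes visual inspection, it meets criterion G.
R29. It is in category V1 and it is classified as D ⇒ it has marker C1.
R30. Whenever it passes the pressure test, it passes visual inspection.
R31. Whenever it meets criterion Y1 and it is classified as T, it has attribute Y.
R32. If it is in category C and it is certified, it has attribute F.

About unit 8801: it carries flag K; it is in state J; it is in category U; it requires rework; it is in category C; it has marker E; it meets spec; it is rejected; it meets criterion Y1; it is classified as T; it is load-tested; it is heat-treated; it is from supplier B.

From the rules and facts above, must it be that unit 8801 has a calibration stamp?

No

Forward chaining from the given facts derives: is classified as S, passes the pressure test, is classified as W, exceeds the weight limit, satisfies condition X, passes visual inspection, has attribute Y, has attribute A, carries flag B, is anodized, carries flag M, is tagged S1, is in category H, meets criterion G, is in category P, meets criterion Z, meets criterion N1.
The only rule concluding "it has a calibration stamp" is R17, which needs "it is marked for recall"; that is never established.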